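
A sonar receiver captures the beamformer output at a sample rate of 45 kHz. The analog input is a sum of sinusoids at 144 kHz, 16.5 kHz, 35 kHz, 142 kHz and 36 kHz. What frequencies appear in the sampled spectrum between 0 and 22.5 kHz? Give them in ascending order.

7 kHz, 9 kHz, 10 kHz, 16.5 kHz

fs/2 = 22.5 kHz.
144 kHz mod fs = 9 kHz.
9 kHz ≤ fs/2 = 22.5 kHz, appears at 9 kHz.
16.5 kHz ≤ fs/2 = 22.5 kHz, passes unchanged.
35 kHz > fs/2 = 22.5 kHz, folds to fs − 35 kHz = 10 kHz.
142 kHz mod fs = 7 kHz.
7 kHz ≤ fs/2 = 22.5 kHz, appears at 7 kHz.
36 kHz > fs/2 = 22.5 kHz, folds to fs − 36 kHz = 9 kHz.
Distinct values: {7 kHz, 9 kHz, 10 kHz, 16.5 kHz}.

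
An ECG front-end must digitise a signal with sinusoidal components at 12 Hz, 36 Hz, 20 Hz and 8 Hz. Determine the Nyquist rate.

72 Hz

Highest-frequency component: 36 Hz.
Nyquist rate = 2 × 36 Hz = 72 Hz.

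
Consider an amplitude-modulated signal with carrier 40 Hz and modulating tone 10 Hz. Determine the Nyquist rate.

AM sidebands sit at fc ± fm = 30 Hz and 50 Hz.
Highest-frequency component: 50 Hz.
Nyquist rate = 2 × 50 Hz = 100 Hz.

100 Hz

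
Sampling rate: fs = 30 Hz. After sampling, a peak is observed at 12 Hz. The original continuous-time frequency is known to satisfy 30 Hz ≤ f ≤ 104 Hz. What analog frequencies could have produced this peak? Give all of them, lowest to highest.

42 Hz, 48 Hz, 72 Hz, 78 Hz, 102 Hz

Frequencies that alias to 12 Hz are k·fs ± 12 Hz for integer k ≥ 0.
k=0: 12 Hz.
k=1: 18 Hz, 42 Hz.
k=2: 48 Hz, 72 Hz.
k=3: 78 Hz, 102 Hz.
k=4: 108 Hz, 132 Hz.
Within [30 Hz, 104 Hz]: 42 Hz, 48 Hz, 72 Hz, 78 Hz, 102 Hz.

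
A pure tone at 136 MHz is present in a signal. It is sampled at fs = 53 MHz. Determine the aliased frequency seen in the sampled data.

136 MHz mod fs = 30 MHz.
30 MHz > fs/2 = 26.5 MHz, folds to fs − 30 MHz = 23 MHz.

23 MHz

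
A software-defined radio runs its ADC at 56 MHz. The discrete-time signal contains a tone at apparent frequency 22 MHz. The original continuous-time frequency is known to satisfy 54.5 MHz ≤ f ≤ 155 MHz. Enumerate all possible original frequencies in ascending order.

Frequencies that alias to 22 MHz are k·fs ± 22 MHz for integer k ≥ 0.
k=0: 22 MHz.
k=1: 34 MHz, 78 MHz.
k=2: 90 MHz, 134 MHz.
k=3: 146 MHz, 190 MHz.
k=4: 202 MHz, 246 MHz.
Within [54.5 MHz, 155 MHz]: 78 MHz, 90 MHz, 134 MHz, 146 MHz.

78 MHz, 90 MHz, 134 MHz, 146 MHz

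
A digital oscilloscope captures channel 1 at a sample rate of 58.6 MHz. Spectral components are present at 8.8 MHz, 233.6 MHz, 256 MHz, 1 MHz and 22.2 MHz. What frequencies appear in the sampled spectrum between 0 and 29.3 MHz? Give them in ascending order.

fs/2 = 29.3 MHz.
8.8 MHz ≤ fs/2 = 29.3 MHz, passes unchanged.
233.6 MHz mod fs = 57.8 MHz.
57.8 MHz > fs/2 = 29.3 MHz, folds to fs − 57.8 MHz = 0.8 MHz.
256 MHz mod fs = 21.6 MHz.
21.6 MHz ≤ fs/2 = 29.3 MHz, appears at 21.6 MHz.
1 MHz ≤ fs/2 = 29.3 MHz, passes unchanged.
22.2 MHz ≤ fs/2 = 29.3 MHz, passes unchanged.
Distinct values: {0.8 MHz, 1 MHz, 8.8 MHz, 21.6 MHz, 22.2 MHz}.

0.8 MHz, 1 MHz, 8.8 MHz, 21.6 MHz, 22.2 MHz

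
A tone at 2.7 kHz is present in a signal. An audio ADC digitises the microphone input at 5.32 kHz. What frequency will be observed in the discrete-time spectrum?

2.7 kHz > fs/2 = 2.66 kHz, folds to fs − 2.7 kHz = 2.62 kHz.

2.62 kHz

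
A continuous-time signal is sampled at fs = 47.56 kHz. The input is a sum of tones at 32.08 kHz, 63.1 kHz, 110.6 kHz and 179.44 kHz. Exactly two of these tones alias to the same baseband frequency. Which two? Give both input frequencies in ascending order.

32.08 kHz, 110.6 kHz

fs/2 = 23.78 kHz.
32.08 kHz > fs/2 = 23.78 kHz, folds to fs − 32.08 kHz = 15.48 kHz.
63.1 kHz mod fs = 15.54 kHz.
15.54 kHz ≤ fs/2 = 23.78 kHz, appears at 15.54 kHz.
110.6 kHz mod fs = 15.48 kHz.
15.48 kHz ≤ fs/2 = 23.78 kHz, appears at 15.48 kHz.
179.44 kHz mod fs = 36.76 kHz.
36.76 kHz > fs/2 = 23.78 kHz, folds to fs − 36.76 kHz = 10.8 kHz.
32.08 kHz and 110.6 kHz both map to 15.48 kHz.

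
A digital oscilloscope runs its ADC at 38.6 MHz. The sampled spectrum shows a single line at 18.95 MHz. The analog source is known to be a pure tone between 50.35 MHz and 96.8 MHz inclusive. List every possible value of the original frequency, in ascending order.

57.55 MHz, 58.25 MHz, 96.15 MHz

Frequencies that alias to 18.95 MHz are k·fs ± 18.95 MHz for integer k ≥ 0.
k=0: 18.95 MHz.
k=1: 19.65 MHz, 57.55 MHz.
k=2: 58.25 MHz, 96.15 MHz.
k=3: 96.85 MHz, 134.75 MHz.
Within [50.35 MHz, 96.8 MHz]: 57.55 MHz, 58.25 MHz, 96.15 MHz.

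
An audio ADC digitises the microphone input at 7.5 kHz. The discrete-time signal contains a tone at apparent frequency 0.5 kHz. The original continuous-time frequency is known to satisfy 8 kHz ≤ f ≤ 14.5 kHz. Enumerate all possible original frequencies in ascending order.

8 kHz, 14.5 kHz

Frequencies that alias to 0.5 kHz are k·fs ± 0.5 kHz for integer k ≥ 0.
k=0: 0.5 kHz.
k=1: 7 kHz, 8 kHz.
k=2: 14.5 kHz, 15.5 kHz.
k=3: 22 kHz, 23 kHz.
Within [8 kHz, 14.5 kHz]: 8 kHz, 14.5 kHz.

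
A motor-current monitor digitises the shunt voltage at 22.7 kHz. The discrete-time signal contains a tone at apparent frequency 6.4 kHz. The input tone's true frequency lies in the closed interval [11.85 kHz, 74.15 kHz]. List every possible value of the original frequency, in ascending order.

16.3 kHz, 29.1 kHz, 39 kHz, 51.8 kHz, 61.7 kHz

Frequencies that alias to 6.4 kHz are k·fs ± 6.4 kHz for integer k ≥ 0.
k=0: 6.4 kHz.
k=1: 16.3 kHz, 29.1 kHz.
k=2: 39 kHz, 51.8 kHz.
k=3: 61.7 kHz, 74.5 kHz.
k=4: 84.4 kHz, 97.2 kHz.
Within [11.85 kHz, 74.15 kHz]: 16.3 kHz, 29.1 kHz, 39 kHz, 51.8 kHz, 61.7 kHz.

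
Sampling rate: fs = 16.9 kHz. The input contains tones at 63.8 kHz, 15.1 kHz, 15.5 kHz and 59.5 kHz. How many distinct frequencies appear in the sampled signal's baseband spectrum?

4

fs/2 = 8.45 kHz.
63.8 kHz mod fs = 13.1 kHz.
13.1 kHz > fs/2 = 8.45 kHz, folds to fs − 13.1 kHz = 3.8 kHz.
15.1 kHz > fs/2 = 8.45 kHz, folds to fs − 15.1 kHz = 1.8 kHz.
15.5 kHz > fs/2 = 8.45 kHz, folds to fs − 15.5 kHz = 1.4 kHz.
59.5 kHz mod fs = 8.8 kHz.
8.8 kHz > fs/2 = 8.45 kHz, folds to fs − 8.8 kHz = 8.1 kHz.
Distinct values: {1.4 kHz, 1.8 kHz, 3.8 kHz, 8.1 kHz} → 4.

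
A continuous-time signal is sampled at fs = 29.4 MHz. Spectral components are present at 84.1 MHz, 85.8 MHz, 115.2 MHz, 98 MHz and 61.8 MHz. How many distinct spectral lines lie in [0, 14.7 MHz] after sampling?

4

fs/2 = 14.7 MHz.
84.1 MHz mod fs = 25.3 MHz.
25.3 MHz > fs/2 = 14.7 MHz, folds to fs − 25.3 MHz = 4.1 MHz.
85.8 MHz mod fs = 27 MHz.
27 MHz > fs/2 = 14.7 MHz, folds to fs − 27 MHz = 2.4 MHz.
115.2 MHz mod fs = 27 MHz.
27 MHz > fs/2 = 14.7 MHz, folds to fs − 27 MHz = 2.4 MHz.
98 MHz mod fs = 9.8 MHz.
9.8 MHz ≤ fs/2 = 14.7 MHz, appears at 9.8 MHz.
61.8 MHz mod fs = 3 MHz.
3 MHz ≤ fs/2 = 14.7 MHz, appears at 3 MHz.
Distinct values: {2.4 MHz, 3 MHz, 4.1 MHz, 9.8 MHz} → 4.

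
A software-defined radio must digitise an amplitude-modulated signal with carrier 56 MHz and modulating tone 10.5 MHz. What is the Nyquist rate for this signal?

133 MHz

AM sidebands sit at fc ± fm = 45.5 MHz and 66.5 MHz.
Highest-frequency component: 66.5 MHz.
Nyquist rate = 2 × 66.5 MHz = 133 MHz.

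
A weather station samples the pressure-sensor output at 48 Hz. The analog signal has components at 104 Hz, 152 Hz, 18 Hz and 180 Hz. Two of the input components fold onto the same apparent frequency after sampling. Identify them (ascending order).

104 Hz, 152 Hz

fs/2 = 24 Hz.
104 Hz mod fs = 8 Hz.
8 Hz ≤ fs/2 = 24 Hz, appears at 8 Hz.
152 Hz mod fs = 8 Hz.
8 Hz ≤ fs/2 = 24 Hz, appears at 8 Hz.
18 Hz ≤ fs/2 = 24 Hz, passes unchanged.
180 Hz mod fs = 36 Hz.
36 Hz > fs/2 = 24 Hz, folds to fs − 36 Hz = 12 Hz.
104 Hz and 152 Hz both map to 8 Hz.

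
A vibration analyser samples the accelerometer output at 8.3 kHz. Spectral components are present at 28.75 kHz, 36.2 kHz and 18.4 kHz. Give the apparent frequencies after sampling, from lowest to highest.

fs/2 = 4.15 kHz.
28.75 kHz mod fs = 3.85 kHz.
3.85 kHz ≤ fs/2 = 4.15 kHz, appears at 3.85 kHz.
36.2 kHz mod fs = 3 kHz.
3 kHz ≤ fs/2 = 4.15 kHz, appears at 3 kHz.
18.4 kHz mod fs = 1.8 kHz.
1.8 kHz ≤ fs/2 = 4.15 kHz, appears at 1.8 kHz.
Distinct values: {1.8 kHz, 3 kHz, 3.85 kHz}.

1.8 kHz, 3 kHz, 3.85 kHz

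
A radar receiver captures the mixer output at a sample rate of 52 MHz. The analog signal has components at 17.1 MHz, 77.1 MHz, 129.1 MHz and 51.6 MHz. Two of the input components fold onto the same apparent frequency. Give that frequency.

25.1 MHz

fs/2 = 26 MHz.
17.1 MHz ≤ fs/2 = 26 MHz, passes unchanged.
77.1 MHz mod fs = 25.1 MHz.
25.1 MHz ≤ fs/2 = 26 MHz, appears at 25.1 MHz.
129.1 MHz mod fs = 25.1 MHz.
25.1 MHz ≤ fs/2 = 26 MHz, appears at 25.1 MHz.
51.6 MHz > fs/2 = 26 MHz, folds to fs − 51.6 MHz = 0.4 MHz.
77.1 MHz and 129.1 MHz both map to 25.1 MHz.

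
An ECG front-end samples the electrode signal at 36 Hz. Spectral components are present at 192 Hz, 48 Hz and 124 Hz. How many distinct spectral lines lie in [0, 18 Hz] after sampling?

2

fs/2 = 18 Hz.
192 Hz mod fs = 12 Hz.
12 Hz ≤ fs/2 = 18 Hz, appears at 12 Hz.
48 Hz mod fs = 12 Hz.
12 Hz ≤ fs/2 = 18 Hz, appears at 12 Hz.
124 Hz mod fs = 16 Hz.
16 Hz ≤ fs/2 = 18 Hz, appears at 16 Hz.
Distinct values: {12 Hz, 16 Hz} → 2.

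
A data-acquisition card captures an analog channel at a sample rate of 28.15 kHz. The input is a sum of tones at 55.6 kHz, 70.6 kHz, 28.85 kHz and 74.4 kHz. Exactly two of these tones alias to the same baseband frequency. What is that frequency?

0.7 kHz

fs/2 = 14.075 kHz.
55.6 kHz mod fs = 27.45 kHz.
27.45 kHz > fs/2 = 14.075 kHz, folds to fs − 27.45 kHz = 0.7 kHz.
70.6 kHz mod fs = 14.3 kHz.
14.3 kHz > fs/2 = 14.075 kHz, folds to fs − 14.3 kHz = 13.85 kHz.
28.85 kHz mod fs = 0.7 kHz.
0.7 kHz ≤ fs/2 = 14.075 kHz, appears at 0.7 kHz.
74.4 kHz mod fs = 18.1 kHz.
18.1 kHz > fs/2 = 14.075 kHz, folds to fs − 18.1 kHz = 10.05 kHz.
28.85 kHz and 55.6 kHz both map to 0.7 kHz.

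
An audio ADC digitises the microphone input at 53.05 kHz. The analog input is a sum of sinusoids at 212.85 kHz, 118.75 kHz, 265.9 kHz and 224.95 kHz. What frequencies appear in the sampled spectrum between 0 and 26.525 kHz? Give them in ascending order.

fs/2 = 26.525 kHz.
212.85 kHz mod fs = 0.65 kHz.
0.65 kHz ≤ fs/2 = 26.525 kHz, appears at 0.65 kHz.
118.75 kHz mod fs = 12.65 kHz.
12.65 kHz ≤ fs/2 = 26.525 kHz, appears at 12.65 kHz.
265.9 kHz mod fs = 0.65 kHz.
0.65 kHz ≤ fs/2 = 26.525 kHz, appears at 0.65 kHz.
224.95 kHz mod fs = 12.75 kHz.
12.75 kHz ≤ fs/2 = 26.525 kHz, appears at 12.75 kHz.
Distinct values: {0.65 kHz, 12.65 kHz, 12.75 kHz}.

0.65 kHz, 12.65 kHz, 12.75 kHz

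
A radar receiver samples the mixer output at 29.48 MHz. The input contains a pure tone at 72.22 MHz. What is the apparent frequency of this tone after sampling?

72.22 MHz mod fs = 13.26 MHz.
13.26 MHz ≤ fs/2 = 14.74 MHz, appears at 13.26 MHz.

13.26 MHz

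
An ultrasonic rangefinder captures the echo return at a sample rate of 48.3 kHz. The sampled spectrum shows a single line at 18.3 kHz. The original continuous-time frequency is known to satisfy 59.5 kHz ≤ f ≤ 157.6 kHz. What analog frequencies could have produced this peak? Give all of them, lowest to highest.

66.6 kHz, 78.3 kHz, 114.9 kHz, 126.6 kHz

Frequencies that alias to 18.3 kHz are k·fs ± 18.3 kHz for integer k ≥ 0.
k=0: 18.3 kHz.
k=1: 30 kHz, 66.6 kHz.
k=2: 78.3 kHz, 114.9 kHz.
k=3: 126.6 kHz, 163.2 kHz.
k=4: 174.9 kHz, 211.5 kHz.
Within [59.5 kHz, 157.6 kHz]: 66.6 kHz, 78.3 kHz, 114.9 kHz, 126.6 kHz.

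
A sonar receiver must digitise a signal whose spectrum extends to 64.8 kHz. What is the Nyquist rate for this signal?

129.6 kHz

Nyquist rate = 2 × 64.8 kHz = 129.6 kHz.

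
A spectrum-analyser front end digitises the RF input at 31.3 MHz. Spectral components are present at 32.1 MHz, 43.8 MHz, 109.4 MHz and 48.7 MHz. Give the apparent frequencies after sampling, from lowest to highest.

0.8 MHz, 12.5 MHz, 13.9 MHz, 15.5 MHz

fs/2 = 15.65 MHz.
32.1 MHz mod fs = 0.8 MHz.
0.8 MHz ≤ fs/2 = 15.65 MHz, appears at 0.8 MHz.
43.8 MHz mod fs = 12.5 MHz.
12.5 MHz ≤ fs/2 = 15.65 MHz, appears at 12.5 MHz.
109.4 MHz mod fs = 15.5 MHz.
15.5 MHz ≤ fs/2 = 15.65 MHz, appears at 15.5 MHz.
48.7 MHz mod fs = 17.4 MHz.
17.4 MHz > fs/2 = 15.65 MHz, folds to fs − 17.4 MHz = 13.9 MHz.
Distinct values: {0.8 MHz, 12.5 MHz, 13.9 MHz, 15.5 MHz}.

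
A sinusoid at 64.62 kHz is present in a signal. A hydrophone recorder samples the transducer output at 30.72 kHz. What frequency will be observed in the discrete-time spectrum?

64.62 kHz mod fs = 3.18 kHz.
3.18 kHz ≤ fs/2 = 15.36 kHz, appears at 3.18 kHz.

3.18 kHz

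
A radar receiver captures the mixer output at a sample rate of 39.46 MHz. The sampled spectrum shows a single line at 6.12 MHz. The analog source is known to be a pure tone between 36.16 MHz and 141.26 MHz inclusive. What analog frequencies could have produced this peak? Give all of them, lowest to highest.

Frequencies that alias to 6.12 MHz are k·fs ± 6.12 MHz for integer k ≥ 0.
k=0: 6.12 MHz.
k=1: 33.34 MHz, 45.58 MHz.
k=2: 72.8 MHz, 85.04 MHz.
k=3: 112.26 MHz, 124.5 MHz.
k=4: 151.72 MHz, 163.96 MHz.
Within [36.16 MHz, 141.26 MHz]: 45.58 MHz, 72.8 MHz, 85.04 MHz, 112.26 MHz, 124.5 MHz.

45.58 MHz, 72.8 MHz, 85.04 MHz, 112.26 MHz, 124.5 MHz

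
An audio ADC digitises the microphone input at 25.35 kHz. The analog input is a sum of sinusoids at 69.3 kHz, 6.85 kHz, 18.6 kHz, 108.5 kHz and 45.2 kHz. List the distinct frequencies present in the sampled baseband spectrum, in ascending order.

fs/2 = 12.675 kHz.
69.3 kHz mod fs = 18.6 kHz.
18.6 kHz > fs/2 = 12.675 kHz, folds to fs − 18.6 kHz = 6.75 kHz.
6.85 kHz ≤ fs/2 = 12.675 kHz, passes unchanged.
18.6 kHz > fs/2 = 12.675 kHz, folds to fs − 18.6 kHz = 6.75 kHz.
108.5 kHz mod fs = 7.1 kHz.
7.1 kHz ≤ fs/2 = 12.675 kHz, appears at 7.1 kHz.
45.2 kHz mod fs = 19.85 kHz.
19.85 kHz > fs/2 = 12.675 kHz, folds to fs − 19.85 kHz = 5.5 kHz.
Distinct values: {5.5 kHz, 6.75 kHz, 6.85 kHz, 7.1 kHz}.

5.5 kHz, 6.75 kHz, 6.85 kHz, 7.1 kHz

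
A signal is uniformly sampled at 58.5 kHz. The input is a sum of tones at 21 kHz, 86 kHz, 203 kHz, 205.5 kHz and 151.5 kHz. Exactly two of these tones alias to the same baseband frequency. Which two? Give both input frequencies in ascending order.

fs/2 = 29.25 kHz.
21 kHz ≤ fs/2 = 29.25 kHz, passes unchanged.
86 kHz mod fs = 27.5 kHz.
27.5 kHz ≤ fs/2 = 29.25 kHz, appears at 27.5 kHz.
203 kHz mod fs = 27.5 kHz.
27.5 kHz ≤ fs/2 = 29.25 kHz, appears at 27.5 kHz.
205.5 kHz mod fs = 30 kHz.
30 kHz > fs/2 = 29.25 kHz, folds to fs − 30 kHz = 28.5 kHz.
151.5 kHz mod fs = 34.5 kHz.
34.5 kHz > fs/2 = 29.25 kHz, folds to fs − 34.5 kHz = 24 kHz.
86 kHz and 203 kHz both map to 27.5 kHz.

86 kHz, 203 kHz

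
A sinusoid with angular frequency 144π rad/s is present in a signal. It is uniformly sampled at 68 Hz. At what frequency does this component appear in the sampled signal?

ω = 144π rad/s → f = ω/(2π) = 72 Hz.
72 Hz mod fs = 4 Hz.
4 Hz ≤ fs/2 = 34 Hz, appears at 4 Hz.

4 Hz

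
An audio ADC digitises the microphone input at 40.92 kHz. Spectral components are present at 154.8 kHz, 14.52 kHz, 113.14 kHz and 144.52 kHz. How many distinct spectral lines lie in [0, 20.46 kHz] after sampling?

4

fs/2 = 20.46 kHz.
154.8 kHz mod fs = 32.04 kHz.
32.04 kHz > fs/2 = 20.46 kHz, folds to fs − 32.04 kHz = 8.88 kHz.
14.52 kHz ≤ fs/2 = 20.46 kHz, passes unchanged.
113.14 kHz mod fs = 31.3 kHz.
31.3 kHz > fs/2 = 20.46 kHz, folds to fs − 31.3 kHz = 9.62 kHz.
144.52 kHz mod fs = 21.76 kHz.
21.76 kHz > fs/2 = 20.46 kHz, folds to fs − 21.76 kHz = 19.16 kHz.
Distinct values: {8.88 kHz, 9.62 kHz, 14.52 kHz, 19.16 kHz} → 4.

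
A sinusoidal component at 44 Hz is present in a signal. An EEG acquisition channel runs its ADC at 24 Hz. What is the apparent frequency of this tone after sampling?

4 Hz

44 Hz mod fs = 20 Hz.
20 Hz > fs/2 = 12 Hz, folds to fs − 20 Hz = 4 Hz.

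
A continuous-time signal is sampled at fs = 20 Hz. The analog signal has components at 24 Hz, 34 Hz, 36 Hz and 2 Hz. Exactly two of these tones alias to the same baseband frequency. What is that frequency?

4 Hz

fs/2 = 10 Hz.
24 Hz mod fs = 4 Hz.
4 Hz ≤ fs/2 = 10 Hz, appears at 4 Hz.
34 Hz mod fs = 14 Hz.
14 Hz > fs/2 = 10 Hz, folds to fs − 14 Hz = 6 Hz.
36 Hz mod fs = 16 Hz.
16 Hz > fs/2 = 10 Hz, folds to fs − 16 Hz = 4 Hz.
2 Hz ≤ fs/2 = 10 Hz, passes unchanged.
24 Hz and 36 Hz both map to 4 Hz.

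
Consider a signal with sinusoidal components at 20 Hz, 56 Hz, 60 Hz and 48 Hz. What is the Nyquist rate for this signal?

120 Hz

Highest-frequency component: 60 Hz.
Nyquist rate = 2 × 60 Hz = 120 Hz.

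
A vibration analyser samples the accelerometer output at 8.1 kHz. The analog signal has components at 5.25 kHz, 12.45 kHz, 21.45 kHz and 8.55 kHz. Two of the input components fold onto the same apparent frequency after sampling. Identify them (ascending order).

5.25 kHz, 21.45 kHz

fs/2 = 4.05 kHz.
5.25 kHz > fs/2 = 4.05 kHz, folds to fs − 5.25 kHz = 2.85 kHz.
12.45 kHz mod fs = 4.35 kHz.
4.35 kHz > fs/2 = 4.05 kHz, folds to fs − 4.35 kHz = 3.75 kHz.
21.45 kHz mod fs = 5.25 kHz.
5.25 kHz > fs/2 = 4.05 kHz, folds to fs − 5.25 kHz = 2.85 kHz.
8.55 kHz mod fs = 0.45 kHz.
0.45 kHz ≤ fs/2 = 4.05 kHz, appears at 0.45 kHz.
5.25 kHz and 21.45 kHz both map to 2.85 kHz.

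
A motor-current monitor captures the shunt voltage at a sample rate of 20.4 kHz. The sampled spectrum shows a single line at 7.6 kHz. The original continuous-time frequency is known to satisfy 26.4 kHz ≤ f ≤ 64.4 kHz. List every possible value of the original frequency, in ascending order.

Frequencies that alias to 7.6 kHz are k·fs ± 7.6 kHz for integer k ≥ 0.
k=0: 7.6 kHz.
k=1: 12.8 kHz, 28 kHz.
k=2: 33.2 kHz, 48.4 kHz.
k=3: 53.6 kHz, 68.8 kHz.
k=4: 74 kHz, 89.2 kHz.
Within [26.4 kHz, 64.4 kHz]: 28 kHz, 33.2 kHz, 48.4 kHz, 53.6 kHz.

28 kHz, 33.2 kHz, 48.4 kHz, 53.6 kHz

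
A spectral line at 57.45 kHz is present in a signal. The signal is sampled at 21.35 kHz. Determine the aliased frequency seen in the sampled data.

57.45 kHz mod fs = 14.75 kHz.
14.75 kHz > fs/2 = 10.675 kHz, folds to fs − 14.75 kHz = 6.6 kHz.

6.6 kHz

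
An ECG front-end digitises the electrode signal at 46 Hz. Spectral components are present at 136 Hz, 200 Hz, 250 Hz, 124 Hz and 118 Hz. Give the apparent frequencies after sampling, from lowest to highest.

fs/2 = 23 Hz.
136 Hz mod fs = 44 Hz.
44 Hz > fs/2 = 23 Hz, folds to fs − 44 Hz = 2 Hz.
200 Hz mod fs = 16 Hz.
16 Hz ≤ fs/2 = 23 Hz, appears at 16 Hz.
250 Hz mod fs = 20 Hz.
20 Hz ≤ fs/2 = 23 Hz, appears at 20 Hz.
124 Hz mod fs = 32 Hz.
32 Hz > fs/2 = 23 Hz, folds to fs − 32 Hz = 14 Hz.
118 Hz mod fs = 26 Hz.
26 Hz > fs/2 = 23 Hz, folds to fs − 26 Hz = 20 Hz.
Distinct values: {2 Hz, 14 Hz, 16 Hz, 20 Hz}.

2 Hz, 14 Hz, 16 Hz, 20 Hz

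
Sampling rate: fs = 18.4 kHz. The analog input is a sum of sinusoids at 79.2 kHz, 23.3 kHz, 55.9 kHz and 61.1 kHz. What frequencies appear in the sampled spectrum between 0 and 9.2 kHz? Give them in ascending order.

0.7 kHz, 4.9 kHz, 5.6 kHz, 5.9 kHz

fs/2 = 9.2 kHz.
79.2 kHz mod fs = 5.6 kHz.
5.6 kHz ≤ fs/2 = 9.2 kHz, appears at 5.6 kHz.
23.3 kHz mod fs = 4.9 kHz.
4.9 kHz ≤ fs/2 = 9.2 kHz, appears at 4.9 kHz.
55.9 kHz mod fs = 0.7 kHz.
0.7 kHz ≤ fs/2 = 9.2 kHz, appears at 0.7 kHz.
61.1 kHz mod fs = 5.9 kHz.
5.9 kHz ≤ fs/2 = 9.2 kHz, appears at 5.9 kHz.
Distinct values: {0.7 kHz, 4.9 kHz, 5.6 kHz, 5.9 kHz}.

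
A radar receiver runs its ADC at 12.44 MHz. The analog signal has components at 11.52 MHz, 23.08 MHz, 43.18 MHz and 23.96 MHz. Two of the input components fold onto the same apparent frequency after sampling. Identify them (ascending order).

11.52 MHz, 23.96 MHz

fs/2 = 6.22 MHz.
11.52 MHz > fs/2 = 6.22 MHz, folds to fs − 11.52 MHz = 0.92 MHz.
23.08 MHz mod fs = 10.64 MHz.
10.64 MHz > fs/2 = 6.22 MHz, folds to fs − 10.64 MHz = 1.8 MHz.
43.18 MHz mod fs = 5.86 MHz.
5.86 MHz ≤ fs/2 = 6.22 MHz, appears at 5.86 MHz.
23.96 MHz mod fs = 11.52 MHz.
11.52 MHz > fs/2 = 6.22 MHz, folds to fs − 11.52 MHz = 0.92 MHz.
11.52 MHz and 23.96 MHz both map to 0.92 MHz.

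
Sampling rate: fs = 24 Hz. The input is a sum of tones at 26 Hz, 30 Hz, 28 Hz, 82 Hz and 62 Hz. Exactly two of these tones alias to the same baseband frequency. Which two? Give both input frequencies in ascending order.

fs/2 = 12 Hz.
26 Hz mod fs = 2 Hz.
2 Hz ≤ fs/2 = 12 Hz, appears at 2 Hz.
30 Hz mod fs = 6 Hz.
6 Hz ≤ fs/2 = 12 Hz, appears at 6 Hz.
28 Hz mod fs = 4 Hz.
4 Hz ≤ fs/2 = 12 Hz, appears at 4 Hz.
82 Hz mod fs = 10 Hz.
10 Hz ≤ fs/2 = 12 Hz, appears at 10 Hz.
62 Hz mod fs = 14 Hz.
14 Hz > fs/2 = 12 Hz, folds to fs − 14 Hz = 10 Hz.
62 Hz and 82 Hz both map to 10 Hz.

62 Hz, 82 Hz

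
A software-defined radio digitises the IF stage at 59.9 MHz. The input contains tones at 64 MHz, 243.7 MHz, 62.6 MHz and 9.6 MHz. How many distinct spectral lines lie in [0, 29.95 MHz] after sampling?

3

fs/2 = 29.95 MHz.
64 MHz mod fs = 4.1 MHz.
4.1 MHz ≤ fs/2 = 29.95 MHz, appears at 4.1 MHz.
243.7 MHz mod fs = 4.1 MHz.
4.1 MHz ≤ fs/2 = 29.95 MHz, appears at 4.1 MHz.
62.6 MHz mod fs = 2.7 MHz.
2.7 MHz ≤ fs/2 = 29.95 MHz, appears at 2.7 MHz.
9.6 MHz ≤ fs/2 = 29.95 MHz, passes unchanged.
Distinct values: {2.7 MHz, 4.1 MHz, 9.6 MHz} → 3.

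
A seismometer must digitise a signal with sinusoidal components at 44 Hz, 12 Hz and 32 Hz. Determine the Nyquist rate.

Highest-frequency component: 44 Hz.
Nyquist rate = 2 × 44 Hz = 88 Hz.

88 Hz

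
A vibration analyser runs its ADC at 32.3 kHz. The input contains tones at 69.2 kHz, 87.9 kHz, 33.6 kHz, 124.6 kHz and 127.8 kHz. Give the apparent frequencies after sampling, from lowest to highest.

1.3 kHz, 1.4 kHz, 4.6 kHz, 9 kHz

fs/2 = 16.15 kHz.
69.2 kHz mod fs = 4.6 kHz.
4.6 kHz ≤ fs/2 = 16.15 kHz, appears at 4.6 kHz.
87.9 kHz mod fs = 23.3 kHz.
23.3 kHz > fs/2 = 16.15 kHz, folds to fs − 23.3 kHz = 9 kHz.
33.6 kHz mod fs = 1.3 kHz.
1.3 kHz ≤ fs/2 = 16.15 kHz, appears at 1.3 kHz.
124.6 kHz mod fs = 27.7 kHz.
27.7 kHz > fs/2 = 16.15 kHz, folds to fs − 27.7 kHz = 4.6 kHz.
127.8 kHz mod fs = 30.9 kHz.
30.9 kHz > fs/2 = 16.15 kHz, folds to fs − 30.9 kHz = 1.4 kHz.
Distinct values: {1.3 kHz, 1.4 kHz, 4.6 kHz, 9 kHz}.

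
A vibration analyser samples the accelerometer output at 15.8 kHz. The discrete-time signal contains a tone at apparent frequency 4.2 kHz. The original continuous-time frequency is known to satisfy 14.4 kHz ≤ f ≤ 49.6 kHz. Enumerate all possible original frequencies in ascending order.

Frequencies that alias to 4.2 kHz are k·fs ± 4.2 kHz for integer k ≥ 0.
k=0: 4.2 kHz.
k=1: 11.6 kHz, 20 kHz.
k=2: 27.4 kHz, 35.8 kHz.
k=3: 43.2 kHz, 51.6 kHz.
k=4: 59 kHz, 67.4 kHz.
Within [14.4 kHz, 49.6 kHz]: 20 kHz, 27.4 kHz, 35.8 kHz, 43.2 kHz.

20 kHz, 27.4 kHz, 35.8 kHz, 43.2 kHz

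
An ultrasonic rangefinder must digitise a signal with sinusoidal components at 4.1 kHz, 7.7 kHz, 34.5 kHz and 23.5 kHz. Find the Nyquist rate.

Highest-frequency component: 34.5 kHz.
Nyquist rate = 2 × 34.5 kHz = 69 kHz.

69 kHz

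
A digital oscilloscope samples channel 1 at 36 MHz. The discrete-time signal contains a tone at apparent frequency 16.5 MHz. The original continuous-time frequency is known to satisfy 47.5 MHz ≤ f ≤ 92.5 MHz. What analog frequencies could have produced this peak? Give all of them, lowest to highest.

52.5 MHz, 55.5 MHz, 88.5 MHz, 91.5 MHz

Frequencies that alias to 16.5 MHz are k·fs ± 16.5 MHz for integer k ≥ 0.
k=0: 16.5 MHz.
k=1: 19.5 MHz, 52.5 MHz.
k=2: 55.5 MHz, 88.5 MHz.
k=3: 91.5 MHz, 124.5 MHz.
k=4: 127.5 MHz, 160.5 MHz.
Within [47.5 MHz, 92.5 MHz]: 52.5 MHz, 55.5 MHz, 88.5 MHz, 91.5 MHz.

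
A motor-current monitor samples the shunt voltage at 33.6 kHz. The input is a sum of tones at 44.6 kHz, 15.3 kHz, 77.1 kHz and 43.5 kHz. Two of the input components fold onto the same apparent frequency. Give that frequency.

fs/2 = 16.8 kHz.
44.6 kHz mod fs = 11 kHz.
11 kHz ≤ fs/2 = 16.8 kHz, appears at 11 kHz.
15.3 kHz ≤ fs/2 = 16.8 kHz, passes unchanged.
77.1 kHz mod fs = 9.9 kHz.
9.9 kHz ≤ fs/2 = 16.8 kHz, appears at 9.9 kHz.
43.5 kHz mod fs = 9.9 kHz.
9.9 kHz ≤ fs/2 = 16.8 kHz, appears at 9.9 kHz.
43.5 kHz and 77.1 kHz both map to 9.9 kHz.

9.9 kHz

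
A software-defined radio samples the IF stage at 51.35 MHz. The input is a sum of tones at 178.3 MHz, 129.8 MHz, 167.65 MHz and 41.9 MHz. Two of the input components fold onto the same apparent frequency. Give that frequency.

24.25 MHz

fs/2 = 25.675 MHz.
178.3 MHz mod fs = 24.25 MHz.
24.25 MHz ≤ fs/2 = 25.675 MHz, appears at 24.25 MHz.
129.8 MHz mod fs = 27.1 MHz.
27.1 MHz > fs/2 = 25.675 MHz, folds to fs − 27.1 MHz = 24.25 MHz.
167.65 MHz mod fs = 13.6 MHz.
13.6 MHz ≤ fs/2 = 25.675 MHz, appears at 13.6 MHz.
41.9 MHz > fs/2 = 25.675 MHz, folds to fs − 41.9 MHz = 9.45 MHz.
129.8 MHz and 178.3 MHz both map to 24.25 MHz.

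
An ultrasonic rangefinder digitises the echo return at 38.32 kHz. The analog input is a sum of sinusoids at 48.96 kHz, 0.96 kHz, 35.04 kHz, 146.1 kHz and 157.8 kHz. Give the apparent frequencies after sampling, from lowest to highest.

fs/2 = 19.16 kHz.
48.96 kHz mod fs = 10.64 kHz.
10.64 kHz ≤ fs/2 = 19.16 kHz, appears at 10.64 kHz.
0.96 kHz ≤ fs/2 = 19.16 kHz, passes unchanged.
35.04 kHz > fs/2 = 19.16 kHz, folds to fs − 35.04 kHz = 3.28 kHz.
146.1 kHz mod fs = 31.14 kHz.
31.14 kHz > fs/2 = 19.16 kHz, folds to fs − 31.14 kHz = 7.18 kHz.
157.8 kHz mod fs = 4.52 kHz.
4.52 kHz ≤ fs/2 = 19.16 kHz, appears at 4.52 kHz.
Distinct values: {0.96 kHz, 3.28 kHz, 4.52 kHz, 7.18 kHz, 10.64 kHz}.

0.96 kHz, 3.28 kHz, 4.52 kHz, 7.18 kHz, 10.64 kHz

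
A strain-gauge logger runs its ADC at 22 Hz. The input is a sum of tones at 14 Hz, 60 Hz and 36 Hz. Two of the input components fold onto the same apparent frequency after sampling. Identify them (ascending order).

fs/2 = 11 Hz.
14 Hz > fs/2 = 11 Hz, folds to fs − 14 Hz = 8 Hz.
60 Hz mod fs = 16 Hz.
16 Hz > fs/2 = 11 Hz, folds to fs − 16 Hz = 6 Hz.
36 Hz mod fs = 14 Hz.
14 Hz > fs/2 = 11 Hz, folds to fs − 14 Hz = 8 Hz.
14 Hz and 36 Hz both map to 8 Hz.

14 Hz, 36 Hz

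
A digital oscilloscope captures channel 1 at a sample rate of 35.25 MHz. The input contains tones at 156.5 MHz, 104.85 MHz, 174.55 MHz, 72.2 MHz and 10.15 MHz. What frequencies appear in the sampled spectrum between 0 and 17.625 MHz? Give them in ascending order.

fs/2 = 17.625 MHz.
156.5 MHz mod fs = 15.5 MHz.
15.5 MHz ≤ fs/2 = 17.625 MHz, appears at 15.5 MHz.
104.85 MHz mod fs = 34.35 MHz.
34.35 MHz > fs/2 = 17.625 MHz, folds to fs − 34.35 MHz = 0.9 MHz.
174.55 MHz mod fs = 33.55 MHz.
33.55 MHz > fs/2 = 17.625 MHz, folds to fs − 33.55 MHz = 1.7 MHz.
72.2 MHz mod fs = 1.7 MHz.
1.7 MHz ≤ fs/2 = 17.625 MHz, appears at 1.7 MHz.
10.15 MHz ≤ fs/2 = 17.625 MHz, passes unchanged.
Distinct values: {0.9 MHz, 1.7 MHz, 10.15 MHz, 15.5 MHz}.

0.9 MHz, 1.7 MHz, 10.15 MHz, 15.5 MHz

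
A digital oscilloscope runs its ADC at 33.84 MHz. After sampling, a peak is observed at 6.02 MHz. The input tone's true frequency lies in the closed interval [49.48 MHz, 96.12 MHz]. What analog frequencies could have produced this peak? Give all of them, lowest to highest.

61.66 MHz, 73.7 MHz, 95.5 MHz

Frequencies that alias to 6.02 MHz are k·fs ± 6.02 MHz for integer k ≥ 0.
k=0: 6.02 MHz.
k=1: 27.82 MHz, 39.86 MHz.
k=2: 61.66 MHz, 73.7 MHz.
k=3: 95.5 MHz, 107.54 MHz.
k=4: 129.34 MHz, 141.38 MHz.
Within [49.48 MHz, 96.12 MHz]: 61.66 MHz, 73.7 MHz, 95.5 MHz.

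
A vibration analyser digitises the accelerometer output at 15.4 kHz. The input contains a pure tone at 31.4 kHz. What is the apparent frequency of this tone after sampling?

31.4 kHz mod fs = 0.6 kHz.
0.6 kHz ≤ fs/2 = 7.7 kHz, appears at 0.6 kHz.

0.6 kHz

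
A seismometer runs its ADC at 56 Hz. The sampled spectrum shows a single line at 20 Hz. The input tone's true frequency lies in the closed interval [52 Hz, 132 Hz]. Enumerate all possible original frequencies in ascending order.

Frequencies that alias to 20 Hz are k·fs ± 20 Hz for integer k ≥ 0.
k=0: 20 Hz.
k=1: 36 Hz, 76 Hz.
k=2: 92 Hz, 132 Hz.
k=3: 148 Hz, 188 Hz.
Within [52 Hz, 132 Hz]: 76 Hz, 92 Hz, 132 Hz.

76 Hz, 92 Hz, 132 Hz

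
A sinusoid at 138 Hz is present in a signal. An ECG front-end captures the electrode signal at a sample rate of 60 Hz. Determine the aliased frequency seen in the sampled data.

18 Hz

138 Hz mod fs = 18 Hz.
18 Hz ≤ fs/2 = 30 Hz, appears at 18 Hz.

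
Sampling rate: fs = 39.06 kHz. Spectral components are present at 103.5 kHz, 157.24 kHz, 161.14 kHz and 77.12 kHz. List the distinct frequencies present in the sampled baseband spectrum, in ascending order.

fs/2 = 19.53 kHz.
103.5 kHz mod fs = 25.38 kHz.
25.38 kHz > fs/2 = 19.53 kHz, folds to fs − 25.38 kHz = 13.68 kHz.
157.24 kHz mod fs = 1 kHz.
1 kHz ≤ fs/2 = 19.53 kHz, appears at 1 kHz.
161.14 kHz mod fs = 4.9 kHz.
4.9 kHz ≤ fs/2 = 19.53 kHz, appears at 4.9 kHz.
77.12 kHz mod fs = 38.06 kHz.
38.06 kHz > fs/2 = 19.53 kHz, folds to fs − 38.06 kHz = 1 kHz.
Distinct values: {1 kHz, 4.9 kHz, 13.68 kHz}.

1 kHz, 4.9 kHz, 13.68 kHz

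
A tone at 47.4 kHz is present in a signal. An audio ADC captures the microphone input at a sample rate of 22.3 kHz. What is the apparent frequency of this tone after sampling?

47.4 kHz mod fs = 2.8 kHz.
2.8 kHz ≤ fs/2 = 11.15 kHz, appears at 2.8 kHz.

2.8 kHz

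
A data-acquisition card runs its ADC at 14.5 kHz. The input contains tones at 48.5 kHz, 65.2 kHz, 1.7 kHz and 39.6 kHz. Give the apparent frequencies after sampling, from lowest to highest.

1.7 kHz, 3.9 kHz, 5 kHz, 7.2 kHz

fs/2 = 7.25 kHz.
48.5 kHz mod fs = 5 kHz.
5 kHz ≤ fs/2 = 7.25 kHz, appears at 5 kHz.
65.2 kHz mod fs = 7.2 kHz.
7.2 kHz ≤ fs/2 = 7.25 kHz, appears at 7.2 kHz.
1.7 kHz ≤ fs/2 = 7.25 kHz, passes unchanged.
39.6 kHz mod fs = 10.6 kHz.
10.6 kHz > fs/2 = 7.25 kHz, folds to fs − 10.6 kHz = 3.9 kHz.
Distinct values: {1.7 kHz, 3.9 kHz, 5 kHz, 7.2 kHz}.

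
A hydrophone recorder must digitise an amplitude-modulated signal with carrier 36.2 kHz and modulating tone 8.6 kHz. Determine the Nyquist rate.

AM sidebands sit at fc ± fm = 27.6 kHz and 44.8 kHz.
Highest-frequency component: 44.8 kHz.
Nyquist rate = 2 × 44.8 kHz = 89.6 kHz.

89.6 kHz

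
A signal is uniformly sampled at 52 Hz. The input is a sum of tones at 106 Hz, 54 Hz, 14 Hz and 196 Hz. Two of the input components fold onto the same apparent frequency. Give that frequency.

fs/2 = 26 Hz.
106 Hz mod fs = 2 Hz.
2 Hz ≤ fs/2 = 26 Hz, appears at 2 Hz.
54 Hz mod fs = 2 Hz.
2 Hz ≤ fs/2 = 26 Hz, appears at 2 Hz.
14 Hz ≤ fs/2 = 26 Hz, passes unchanged.
196 Hz mod fs = 40 Hz.
40 Hz > fs/2 = 26 Hz, folds to fs − 40 Hz = 12 Hz.
54 Hz and 106 Hz both map to 2 Hz.

2 Hz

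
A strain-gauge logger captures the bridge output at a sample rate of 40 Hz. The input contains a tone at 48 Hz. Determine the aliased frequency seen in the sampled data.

48 Hz mod fs = 8 Hz.
8 Hz ≤ fs/2 = 20 Hz, appears at 8 Hz.

8 Hz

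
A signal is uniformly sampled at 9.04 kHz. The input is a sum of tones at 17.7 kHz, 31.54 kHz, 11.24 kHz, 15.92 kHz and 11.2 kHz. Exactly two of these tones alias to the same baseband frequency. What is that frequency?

2.16 kHz

fs/2 = 4.52 kHz.
17.7 kHz mod fs = 8.66 kHz.
8.66 kHz > fs/2 = 4.52 kHz, folds to fs − 8.66 kHz = 0.38 kHz.
31.54 kHz mod fs = 4.42 kHz.
4.42 kHz ≤ fs/2 = 4.52 kHz, appears at 4.42 kHz.
11.24 kHz mod fs = 2.2 kHz.
2.2 kHz ≤ fs/2 = 4.52 kHz, appears at 2.2 kHz.
15.92 kHz mod fs = 6.88 kHz.
6.88 kHz > fs/2 = 4.52 kHz, folds to fs − 6.88 kHz = 2.16 kHz.
11.2 kHz mod fs = 2.16 kHz.
2.16 kHz ≤ fs/2 = 4.52 kHz, appears at 2.16 kHz.
11.2 kHz and 15.92 kHz both map to 2.16 kHz.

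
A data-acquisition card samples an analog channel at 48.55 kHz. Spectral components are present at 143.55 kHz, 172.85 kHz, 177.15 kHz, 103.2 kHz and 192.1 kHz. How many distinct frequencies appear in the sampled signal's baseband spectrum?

fs/2 = 24.275 kHz.
143.55 kHz mod fs = 46.45 kHz.
46.45 kHz > fs/2 = 24.275 kHz, folds to fs − 46.45 kHz = 2.1 kHz.
172.85 kHz mod fs = 27.2 kHz.
27.2 kHz > fs/2 = 24.275 kHz, folds to fs − 27.2 kHz = 21.35 kHz.
177.15 kHz mod fs = 31.5 kHz.
31.5 kHz > fs/2 = 24.275 kHz, folds to fs − 31.5 kHz = 17.05 kHz.
103.2 kHz mod fs = 6.1 kHz.
6.1 kHz ≤ fs/2 = 24.275 kHz, appears at 6.1 kHz.
192.1 kHz mod fs = 46.45 kHz.
46.45 kHz > fs/2 = 24.275 kHz, folds to fs − 46.45 kHz = 2.1 kHz.
Distinct values: {2.1 kHz, 6.1 kHz, 17.05 kHz, 21.35 kHz} → 4.

4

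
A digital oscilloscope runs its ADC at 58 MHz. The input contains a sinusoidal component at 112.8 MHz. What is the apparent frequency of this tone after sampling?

112.8 MHz mod fs = 54.8 MHz.
54.8 MHz > fs/2 = 29 MHz, folds to fs − 54.8 MHz = 3.2 MHz.

3.2 MHz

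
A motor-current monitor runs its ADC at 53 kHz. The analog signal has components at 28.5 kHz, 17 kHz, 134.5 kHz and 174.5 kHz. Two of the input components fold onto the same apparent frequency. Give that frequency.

24.5 kHz

fs/2 = 26.5 kHz.
28.5 kHz > fs/2 = 26.5 kHz, folds to fs − 28.5 kHz = 24.5 kHz.
17 kHz ≤ fs/2 = 26.5 kHz, passes unchanged.
134.5 kHz mod fs = 28.5 kHz.
28.5 kHz > fs/2 = 26.5 kHz, folds to fs − 28.5 kHz = 24.5 kHz.
174.5 kHz mod fs = 15.5 kHz.
15.5 kHz ≤ fs/2 = 26.5 kHz, appears at 15.5 kHz.
28.5 kHz and 134.5 kHz both map to 24.5 kHz.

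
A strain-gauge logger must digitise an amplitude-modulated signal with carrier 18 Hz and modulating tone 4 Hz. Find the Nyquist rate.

AM sidebands sit at fc ± fm = 14 Hz and 22 Hz.
Highest-frequency component: 22 Hz.
Nyquist rate = 2 × 22 Hz = 44 Hz.

44 Hz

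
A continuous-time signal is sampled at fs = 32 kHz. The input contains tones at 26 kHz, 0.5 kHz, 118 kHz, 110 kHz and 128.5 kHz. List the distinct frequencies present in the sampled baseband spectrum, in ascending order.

fs/2 = 16 kHz.
26 kHz > fs/2 = 16 kHz, folds to fs − 26 kHz = 6 kHz.
0.5 kHz ≤ fs/2 = 16 kHz, passes unchanged.
118 kHz mod fs = 22 kHz.
22 kHz > fs/2 = 16 kHz, folds to fs − 22 kHz = 10 kHz.
110 kHz mod fs = 14 kHz.
14 kHz ≤ fs/2 = 16 kHz, appears at 14 kHz.
128.5 kHz mod fs = 0.5 kHz.
0.5 kHz ≤ fs/2 = 16 kHz, appears at 0.5 kHz.
Distinct values: {0.5 kHz, 6 kHz, 10 kHz, 14 kHz}.

0.5 kHz, 6 kHz, 10 kHz, 14 kHz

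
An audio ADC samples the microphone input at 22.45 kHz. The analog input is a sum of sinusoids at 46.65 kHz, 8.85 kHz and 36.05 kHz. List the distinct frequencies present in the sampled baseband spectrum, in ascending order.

fs/2 = 11.225 kHz.
46.65 kHz mod fs = 1.75 kHz.
1.75 kHz ≤ fs/2 = 11.225 kHz, appears at 1.75 kHz.
8.85 kHz ≤ fs/2 = 11.225 kHz, passes unchanged.
36.05 kHz mod fs = 13.6 kHz.
13.6 kHz > fs/2 = 11.225 kHz, folds to fs − 13.6 kHz = 8.85 kHz.
Distinct values: {1.75 kHz, 8.85 kHz}.

1.75 kHz, 8.85 kHz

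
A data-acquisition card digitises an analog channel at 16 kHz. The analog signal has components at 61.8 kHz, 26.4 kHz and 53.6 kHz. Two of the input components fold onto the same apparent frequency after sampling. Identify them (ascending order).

fs/2 = 8 kHz.
61.8 kHz mod fs = 13.8 kHz.
13.8 kHz > fs/2 = 8 kHz, folds to fs − 13.8 kHz = 2.2 kHz.
26.4 kHz mod fs = 10.4 kHz.
10.4 kHz > fs/2 = 8 kHz, folds to fs − 10.4 kHz = 5.6 kHz.
53.6 kHz mod fs = 5.6 kHz.
5.6 kHz ≤ fs/2 = 8 kHz, appears at 5.6 kHz.
26.4 kHz and 53.6 kHz both map to 5.6 kHz.

26.4 kHz, 53.6 kHz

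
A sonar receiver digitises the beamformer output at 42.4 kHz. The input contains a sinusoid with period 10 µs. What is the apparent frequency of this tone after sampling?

T = 10 µs → f = 1/T = 100 kHz.
100 kHz mod fs = 15.2 kHz.
15.2 kHz ≤ fs/2 = 21.2 kHz, appears at 15.2 kHz.

15.2 kHz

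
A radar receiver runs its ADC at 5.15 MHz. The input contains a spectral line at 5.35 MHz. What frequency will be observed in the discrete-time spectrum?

5.35 MHz mod fs = 0.2 MHz.
0.2 MHz ≤ fs/2 = 2.575 MHz, appears at 0.2 MHz.

0.2 MHz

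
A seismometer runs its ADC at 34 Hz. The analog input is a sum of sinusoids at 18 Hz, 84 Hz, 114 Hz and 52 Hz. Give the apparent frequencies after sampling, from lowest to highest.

fs/2 = 17 Hz.
18 Hz > fs/2 = 17 Hz, folds to fs − 18 Hz = 16 Hz.
84 Hz mod fs = 16 Hz.
16 Hz ≤ fs/2 = 17 Hz, appears at 16 Hz.
114 Hz mod fs = 12 Hz.
12 Hz ≤ fs/2 = 17 Hz, appears at 12 Hz.
52 Hz mod fs = 18 Hz.
18 Hz > fs/2 = 17 Hz, folds to fs − 18 Hz = 16 Hz.
Distinct values: {12 Hz, 16 Hz}.

12 Hz, 16 Hz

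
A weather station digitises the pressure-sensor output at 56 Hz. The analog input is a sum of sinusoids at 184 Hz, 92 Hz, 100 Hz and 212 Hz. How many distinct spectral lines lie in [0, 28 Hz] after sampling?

3

fs/2 = 28 Hz.
184 Hz mod fs = 16 Hz.
16 Hz ≤ fs/2 = 28 Hz, appears at 16 Hz.
92 Hz mod fs = 36 Hz.
36 Hz > fs/2 = 28 Hz, folds to fs − 36 Hz = 20 Hz.
100 Hz mod fs = 44 Hz.
44 Hz > fs/2 = 28 Hz, folds to fs − 44 Hz = 12 Hz.
212 Hz mod fs = 44 Hz.
44 Hz > fs/2 = 28 Hz, folds to fs − 44 Hz = 12 Hz.
Distinct values: {12 Hz, 16 Hz, 20 Hz} → 3.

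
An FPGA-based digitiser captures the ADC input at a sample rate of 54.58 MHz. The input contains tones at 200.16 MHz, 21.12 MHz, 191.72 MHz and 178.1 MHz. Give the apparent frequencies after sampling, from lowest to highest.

14.36 MHz, 18.16 MHz, 21.12 MHz, 26.6 MHz

fs/2 = 27.29 MHz.
200.16 MHz mod fs = 36.42 MHz.
36.42 MHz > fs/2 = 27.29 MHz, folds to fs − 36.42 MHz = 18.16 MHz.
21.12 MHz ≤ fs/2 = 27.29 MHz, passes unchanged.
191.72 MHz mod fs = 27.98 MHz.
27.98 MHz > fs/2 = 27.29 MHz, folds to fs − 27.98 MHz = 26.6 MHz.
178.1 MHz mod fs = 14.36 MHz.
14.36 MHz ≤ fs/2 = 27.29 MHz, appears at 14.36 MHz.
Distinct values: {14.36 MHz, 18.16 MHz, 21.12 MHz, 26.6 MHz}.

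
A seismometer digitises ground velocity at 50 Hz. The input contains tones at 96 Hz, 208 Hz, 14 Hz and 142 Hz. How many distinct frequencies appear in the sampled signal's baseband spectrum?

fs/2 = 25 Hz.
96 Hz mod fs = 46 Hz.
46 Hz > fs/2 = 25 Hz, folds to fs − 46 Hz = 4 Hz.
208 Hz mod fs = 8 Hz.
8 Hz ≤ fs/2 = 25 Hz, appears at 8 Hz.
14 Hz ≤ fs/2 = 25 Hz, passes unchanged.
142 Hz mod fs = 42 Hz.
42 Hz > fs/2 = 25 Hz, folds to fs − 42 Hz = 8 Hz.
Distinct values: {4 Hz, 8 Hz, 14 Hz} → 3.

3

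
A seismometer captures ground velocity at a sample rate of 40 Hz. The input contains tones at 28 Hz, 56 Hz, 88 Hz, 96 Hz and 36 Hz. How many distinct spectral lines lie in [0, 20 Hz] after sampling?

fs/2 = 20 Hz.
28 Hz > fs/2 = 20 Hz, folds to fs − 28 Hz = 12 Hz.
56 Hz mod fs = 16 Hz.
16 Hz ≤ fs/2 = 20 Hz, appears at 16 Hz.
88 Hz mod fs = 8 Hz.
8 Hz ≤ fs/2 = 20 Hz, appears at 8 Hz.
96 Hz mod fs = 16 Hz.
16 Hz ≤ fs/2 = 20 Hz, appears at 16 Hz.
36 Hz > fs/2 = 20 Hz, folds to fs − 36 Hz = 4 Hz.
Distinct values: {4 Hz, 8 Hz, 12 Hz, 16 Hz} → 4.

4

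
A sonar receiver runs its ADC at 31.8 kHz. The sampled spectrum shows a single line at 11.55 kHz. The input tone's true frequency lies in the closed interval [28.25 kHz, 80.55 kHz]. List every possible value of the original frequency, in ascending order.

43.35 kHz, 52.05 kHz, 75.15 kHz

Frequencies that alias to 11.55 kHz are k·fs ± 11.55 kHz for integer k ≥ 0.
k=0: 11.55 kHz.
k=1: 20.25 kHz, 43.35 kHz.
k=2: 52.05 kHz, 75.15 kHz.
k=3: 83.85 kHz, 106.95 kHz.
Within [28.25 kHz, 80.55 kHz]: 43.35 kHz, 52.05 kHz, 75.15 kHz.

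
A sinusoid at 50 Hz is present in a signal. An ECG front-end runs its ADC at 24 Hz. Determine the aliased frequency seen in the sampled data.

50 Hz mod fs = 2 Hz.
2 Hz ≤ fs/2 = 12 Hz, appears at 2 Hz.

2 Hz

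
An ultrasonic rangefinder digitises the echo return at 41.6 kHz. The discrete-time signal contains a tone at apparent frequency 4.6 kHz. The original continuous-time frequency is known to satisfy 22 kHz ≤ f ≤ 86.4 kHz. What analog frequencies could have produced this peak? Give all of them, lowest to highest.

Frequencies that alias to 4.6 kHz are k·fs ± 4.6 kHz for integer k ≥ 0.
k=0: 4.6 kHz.
k=1: 37 kHz, 46.2 kHz.
k=2: 78.6 kHz, 87.8 kHz.
k=3: 120.2 kHz, 129.4 kHz.
Within [22 kHz, 86.4 kHz]: 37 kHz, 46.2 kHz, 78.6 kHz.

37 kHz, 46.2 kHz, 78.6 kHz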